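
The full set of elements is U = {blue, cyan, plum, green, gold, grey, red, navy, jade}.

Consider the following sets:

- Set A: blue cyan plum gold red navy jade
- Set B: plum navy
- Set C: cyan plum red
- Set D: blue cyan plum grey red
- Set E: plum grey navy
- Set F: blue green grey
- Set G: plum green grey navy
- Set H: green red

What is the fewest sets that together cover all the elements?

A and F cover everything between them: the union {blue, cyan, plum, green, gold, grey, red, navy, jade} is all of U.
No single set has all 9 elements (the largest, A, has 7), so 2 is optimal.

2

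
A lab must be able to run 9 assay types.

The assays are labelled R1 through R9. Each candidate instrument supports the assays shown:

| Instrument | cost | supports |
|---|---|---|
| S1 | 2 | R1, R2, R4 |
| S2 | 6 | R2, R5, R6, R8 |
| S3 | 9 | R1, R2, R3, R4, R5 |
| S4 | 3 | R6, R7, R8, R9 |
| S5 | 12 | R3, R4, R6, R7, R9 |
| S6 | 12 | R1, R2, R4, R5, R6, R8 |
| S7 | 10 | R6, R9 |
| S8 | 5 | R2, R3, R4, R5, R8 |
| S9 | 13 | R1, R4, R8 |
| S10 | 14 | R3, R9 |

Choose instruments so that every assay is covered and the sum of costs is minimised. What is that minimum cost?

10

S1, S4, S8 together cover every assay (S1 ∪ S4 ∪ S8 = {R1, R2, R3, R4, R5, R6, R7, R8, R9}); total cost 2 + 3 + 5 = 10.
No covering selection has total cost below 10.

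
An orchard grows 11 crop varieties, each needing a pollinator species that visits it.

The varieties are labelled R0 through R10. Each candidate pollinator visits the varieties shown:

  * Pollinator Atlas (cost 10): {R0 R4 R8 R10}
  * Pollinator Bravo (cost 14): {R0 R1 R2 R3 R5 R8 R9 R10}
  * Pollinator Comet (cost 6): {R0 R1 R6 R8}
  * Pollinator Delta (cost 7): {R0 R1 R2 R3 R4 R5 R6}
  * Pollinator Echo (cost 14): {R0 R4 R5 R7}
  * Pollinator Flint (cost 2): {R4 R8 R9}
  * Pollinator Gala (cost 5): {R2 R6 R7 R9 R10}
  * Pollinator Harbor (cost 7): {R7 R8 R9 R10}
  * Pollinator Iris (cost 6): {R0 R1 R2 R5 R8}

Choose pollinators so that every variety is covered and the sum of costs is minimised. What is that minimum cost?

Delta, Harbor together cover every variety (Delta ∪ Harbor = {R0, R1, R2, R3, R4, R5, R6, R7, R8, R9, R10}); total cost 7 + 7 = 14.
No covering selection has total cost below 14.

14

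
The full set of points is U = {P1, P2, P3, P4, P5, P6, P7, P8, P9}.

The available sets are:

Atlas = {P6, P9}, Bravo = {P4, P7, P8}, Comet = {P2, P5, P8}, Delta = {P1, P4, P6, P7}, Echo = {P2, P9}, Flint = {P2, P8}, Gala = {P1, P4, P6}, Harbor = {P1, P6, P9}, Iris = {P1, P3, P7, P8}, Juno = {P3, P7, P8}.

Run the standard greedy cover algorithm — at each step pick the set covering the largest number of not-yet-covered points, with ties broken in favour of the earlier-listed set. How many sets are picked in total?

4

Greedy: pick Delta (covers 4 new) → pick Comet (covers 3 new) → pick Atlas (covers 1 new) → pick Iris (covers 1 new). Total picks: 4.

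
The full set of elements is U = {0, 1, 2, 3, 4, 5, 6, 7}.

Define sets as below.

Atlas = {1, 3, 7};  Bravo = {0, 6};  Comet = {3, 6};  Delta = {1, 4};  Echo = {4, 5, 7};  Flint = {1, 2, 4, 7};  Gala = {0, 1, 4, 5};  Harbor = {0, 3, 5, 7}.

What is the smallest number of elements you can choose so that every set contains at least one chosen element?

The 3 elements {0, 3, 4} hit every set.
No choice of 2 elements meets every set, so 3 is the minimum.

3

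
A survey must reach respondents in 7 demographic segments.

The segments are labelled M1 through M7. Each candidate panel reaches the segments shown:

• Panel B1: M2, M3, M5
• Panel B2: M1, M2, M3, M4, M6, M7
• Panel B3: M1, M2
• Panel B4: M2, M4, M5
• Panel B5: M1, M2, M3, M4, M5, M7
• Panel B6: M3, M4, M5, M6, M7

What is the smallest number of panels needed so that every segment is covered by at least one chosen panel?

2

B3 and B6 together: B3 ∪ B6 = {M1, M2, M3, M4, M5, M6, M7} — every segment is covered.
No single panel has all 7 segments (the largest, B2, has 6), so 2 is optimal.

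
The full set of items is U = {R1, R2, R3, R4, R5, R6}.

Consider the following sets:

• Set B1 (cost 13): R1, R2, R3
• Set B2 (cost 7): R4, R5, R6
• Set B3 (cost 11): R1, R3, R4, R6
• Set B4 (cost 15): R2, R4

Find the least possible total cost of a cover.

B1, B2 together cover every item (B1 ∪ B2 = {R1, R2, R3, R4, R5, R6}); total cost 13 + 7 = 20.
No covering selection has total cost below 20.

20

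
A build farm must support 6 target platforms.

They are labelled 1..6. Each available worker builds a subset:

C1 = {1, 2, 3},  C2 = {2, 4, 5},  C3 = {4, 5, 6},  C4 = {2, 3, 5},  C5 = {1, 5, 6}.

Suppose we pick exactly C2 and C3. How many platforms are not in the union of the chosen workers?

Union of C2, C3 = {2, 4, 5, 6}.
Not covered: 1, 3 — 2 platforms.

2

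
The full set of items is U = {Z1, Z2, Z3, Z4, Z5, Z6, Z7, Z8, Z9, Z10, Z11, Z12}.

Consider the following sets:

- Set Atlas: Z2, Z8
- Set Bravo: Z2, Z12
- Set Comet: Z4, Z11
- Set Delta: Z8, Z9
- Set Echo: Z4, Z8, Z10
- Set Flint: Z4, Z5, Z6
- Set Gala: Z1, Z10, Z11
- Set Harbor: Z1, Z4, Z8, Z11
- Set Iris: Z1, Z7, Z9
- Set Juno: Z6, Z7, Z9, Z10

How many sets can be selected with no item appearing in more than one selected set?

4

Bravo, Delta, Flint, Gala are pairwise disjoint (Bravo={Z2,Z12}; Delta={Z8,Z9}; Flint={Z4,Z5,Z6}; Gala={Z1,Z10,Z11}).
Every remaining set overlaps one of these, and no 5 of the listed sets are pairwise disjoint, so 4 is the maximum.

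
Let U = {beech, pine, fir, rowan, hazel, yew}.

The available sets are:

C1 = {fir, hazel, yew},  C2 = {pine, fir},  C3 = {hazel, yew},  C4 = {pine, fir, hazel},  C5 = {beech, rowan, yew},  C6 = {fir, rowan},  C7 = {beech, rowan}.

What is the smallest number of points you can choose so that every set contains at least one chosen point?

H = {beech, fir, hazel} meets every set (each contains at least one member of H), and |H| = 3.
The sets C2, C3, C7 are pairwise disjoint, so any hitting set needs a separate point for each — at least 3. Hence 3 is optimal.

3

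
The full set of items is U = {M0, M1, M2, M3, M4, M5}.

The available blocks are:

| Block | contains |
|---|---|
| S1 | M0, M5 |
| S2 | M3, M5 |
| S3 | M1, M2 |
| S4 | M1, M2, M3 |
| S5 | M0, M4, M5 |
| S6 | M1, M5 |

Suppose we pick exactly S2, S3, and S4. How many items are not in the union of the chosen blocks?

2

Union of S2, S3, S4 = {M1, M2, M3, M5}.
Not covered: M0, M4 — 2 items.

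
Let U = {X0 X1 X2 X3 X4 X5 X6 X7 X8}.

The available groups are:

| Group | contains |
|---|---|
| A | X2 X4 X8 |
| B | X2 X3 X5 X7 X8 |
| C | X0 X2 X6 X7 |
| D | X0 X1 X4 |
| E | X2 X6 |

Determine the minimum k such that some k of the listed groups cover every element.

Take {B, D, E}. Their union is {X0, X1, X2, X3, X4, X5, X6, X7, X8}, which is all 9 elements.
Only D contains X1, so D is forced; the remaining 6 elements need at least 2 more groups (each remaining group adds at most 5) — so at least 3 groups are needed, and 3 is optimal.

3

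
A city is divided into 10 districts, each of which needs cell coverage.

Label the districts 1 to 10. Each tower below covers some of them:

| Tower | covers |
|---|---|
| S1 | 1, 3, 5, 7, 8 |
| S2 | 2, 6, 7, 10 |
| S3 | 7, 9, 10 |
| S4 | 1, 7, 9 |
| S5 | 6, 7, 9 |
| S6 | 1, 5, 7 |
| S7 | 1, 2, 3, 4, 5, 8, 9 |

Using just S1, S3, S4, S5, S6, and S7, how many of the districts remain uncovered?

Union of S1, S3, S4, S5, S6, S7 = {1, 2, 3, 4, 5, 6, 7, 8, 9, 10} — that's every district, so 0 are uncovered.

0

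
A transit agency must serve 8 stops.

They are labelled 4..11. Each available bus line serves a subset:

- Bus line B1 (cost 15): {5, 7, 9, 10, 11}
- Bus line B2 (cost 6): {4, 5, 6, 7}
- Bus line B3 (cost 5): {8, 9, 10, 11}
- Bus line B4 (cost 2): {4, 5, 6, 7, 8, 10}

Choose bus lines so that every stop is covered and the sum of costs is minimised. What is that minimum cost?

7

B3, B4 together cover every stop (B3 ∪ B4 = {4, 5, 6, 7, 8, 9, 10, 11}); total cost 5 + 2 = 7.
No covering selection has total cost below 7.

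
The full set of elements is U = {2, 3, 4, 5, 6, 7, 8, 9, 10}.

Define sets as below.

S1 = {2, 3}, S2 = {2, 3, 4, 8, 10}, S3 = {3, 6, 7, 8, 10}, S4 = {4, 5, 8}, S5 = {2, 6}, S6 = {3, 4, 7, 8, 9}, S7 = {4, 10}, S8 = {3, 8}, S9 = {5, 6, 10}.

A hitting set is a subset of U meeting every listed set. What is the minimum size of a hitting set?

The 3 elements {2, 8, 10} hit every set.
The sets S5, S7, S8 are pairwise disjoint, so any hitting set needs a separate element for each — at least 3. Hence 3 is optimal.

3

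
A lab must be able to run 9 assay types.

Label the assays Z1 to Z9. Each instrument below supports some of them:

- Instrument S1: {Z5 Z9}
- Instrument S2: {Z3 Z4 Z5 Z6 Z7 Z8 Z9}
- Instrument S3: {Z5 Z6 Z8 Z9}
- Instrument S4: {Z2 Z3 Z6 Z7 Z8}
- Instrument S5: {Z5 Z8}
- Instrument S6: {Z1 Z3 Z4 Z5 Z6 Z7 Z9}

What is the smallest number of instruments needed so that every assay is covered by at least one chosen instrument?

2

Take {S4, S6}. Their union is {Z1, Z2, Z3, Z4, Z5, Z6, Z7, Z8, Z9}, which is all 9 assays.
No single instrument has all 9 assays (the largest, S2, has 7), so 2 is optimal.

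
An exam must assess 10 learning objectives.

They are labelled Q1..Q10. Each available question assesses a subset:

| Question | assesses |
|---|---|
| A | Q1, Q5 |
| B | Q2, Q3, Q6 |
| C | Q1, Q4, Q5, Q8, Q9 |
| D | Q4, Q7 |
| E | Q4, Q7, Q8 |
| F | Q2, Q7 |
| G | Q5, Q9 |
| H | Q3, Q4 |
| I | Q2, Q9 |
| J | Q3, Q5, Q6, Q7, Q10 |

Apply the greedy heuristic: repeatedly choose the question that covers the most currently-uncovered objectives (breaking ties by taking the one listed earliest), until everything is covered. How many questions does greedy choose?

Greedy: pick C (covers 5 new) → pick J (covers 4 new) → pick B (covers 1 new). Total picks: 3.

3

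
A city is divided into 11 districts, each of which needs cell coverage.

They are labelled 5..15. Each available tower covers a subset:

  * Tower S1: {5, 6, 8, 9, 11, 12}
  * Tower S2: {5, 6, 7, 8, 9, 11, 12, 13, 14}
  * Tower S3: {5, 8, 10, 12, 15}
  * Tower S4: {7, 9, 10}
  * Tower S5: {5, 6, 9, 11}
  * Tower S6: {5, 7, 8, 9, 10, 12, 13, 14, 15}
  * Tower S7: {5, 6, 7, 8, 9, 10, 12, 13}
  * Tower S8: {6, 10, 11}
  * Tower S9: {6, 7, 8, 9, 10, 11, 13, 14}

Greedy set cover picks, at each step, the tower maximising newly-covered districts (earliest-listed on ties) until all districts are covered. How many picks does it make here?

2

Greedy: pick S2 (covers 9 new) → pick S3 (covers 2 new). Total picks: 2.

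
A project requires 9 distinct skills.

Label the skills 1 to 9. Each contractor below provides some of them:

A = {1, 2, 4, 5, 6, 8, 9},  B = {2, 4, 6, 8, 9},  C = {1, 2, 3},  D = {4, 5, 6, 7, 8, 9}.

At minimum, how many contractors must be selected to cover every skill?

Take {C, D}. Their union is {1, 2, 3, 4, 5, 6, 7, 8, 9}, which is all 9 skills.
No single contractor has all 9 skills (the largest, A, has 7), so 2 is optimal.

2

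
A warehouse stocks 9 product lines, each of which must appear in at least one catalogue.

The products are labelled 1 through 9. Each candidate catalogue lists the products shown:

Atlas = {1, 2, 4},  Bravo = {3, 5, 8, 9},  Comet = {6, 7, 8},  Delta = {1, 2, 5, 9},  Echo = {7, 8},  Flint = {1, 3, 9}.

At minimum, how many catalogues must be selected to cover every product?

3

Take {Atlas, Bravo, Comet}. Their union is {1, 2, 3, 4, 5, 6, 7, 8, 9}, which is all 9 products.
Each catalogue has at most 4 products, and 2·4 = 8 < 9 — so at least 3 catalogues are needed, and 3 is optimal.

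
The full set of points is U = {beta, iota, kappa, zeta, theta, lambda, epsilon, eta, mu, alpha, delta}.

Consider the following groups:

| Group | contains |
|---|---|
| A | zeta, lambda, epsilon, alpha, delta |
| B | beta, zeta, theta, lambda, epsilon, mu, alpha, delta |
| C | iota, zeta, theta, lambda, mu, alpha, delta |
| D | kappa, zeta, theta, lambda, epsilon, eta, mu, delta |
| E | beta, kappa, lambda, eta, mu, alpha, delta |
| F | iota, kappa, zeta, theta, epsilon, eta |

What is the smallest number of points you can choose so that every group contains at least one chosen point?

The 2 points {epsilon, alpha} hit every group.
No single point lies in every group, so at least 2 are needed and 2 is optimal.

2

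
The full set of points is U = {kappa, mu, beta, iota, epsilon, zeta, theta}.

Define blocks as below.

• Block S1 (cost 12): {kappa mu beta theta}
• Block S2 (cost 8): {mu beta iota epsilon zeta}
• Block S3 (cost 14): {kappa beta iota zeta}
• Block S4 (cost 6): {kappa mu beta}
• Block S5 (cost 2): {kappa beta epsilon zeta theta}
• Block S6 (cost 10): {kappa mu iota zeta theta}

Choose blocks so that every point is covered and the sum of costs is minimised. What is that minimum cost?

10

S2, S5 together cover every point (S2 ∪ S5 = {kappa, mu, beta, iota, epsilon, zeta, theta}); total cost 8 + 2 = 10.
No covering selection has total cost below 10.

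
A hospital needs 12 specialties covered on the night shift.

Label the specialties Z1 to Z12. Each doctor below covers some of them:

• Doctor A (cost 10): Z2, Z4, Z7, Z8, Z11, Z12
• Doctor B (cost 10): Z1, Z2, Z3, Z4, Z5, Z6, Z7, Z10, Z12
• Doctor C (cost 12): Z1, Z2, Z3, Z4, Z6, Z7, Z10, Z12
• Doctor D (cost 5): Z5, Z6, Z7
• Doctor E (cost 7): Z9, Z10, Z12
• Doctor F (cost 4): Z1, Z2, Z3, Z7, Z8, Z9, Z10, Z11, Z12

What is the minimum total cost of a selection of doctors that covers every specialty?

14

B, F together cover every specialty (B ∪ F = {Z1, Z2, Z3, Z4, Z5, Z6, Z7, Z8, Z9, Z10, Z11, Z12}); total cost 10 + 4 = 14.
The greedy pick F, D, A costs 19; no covering selection beats 14.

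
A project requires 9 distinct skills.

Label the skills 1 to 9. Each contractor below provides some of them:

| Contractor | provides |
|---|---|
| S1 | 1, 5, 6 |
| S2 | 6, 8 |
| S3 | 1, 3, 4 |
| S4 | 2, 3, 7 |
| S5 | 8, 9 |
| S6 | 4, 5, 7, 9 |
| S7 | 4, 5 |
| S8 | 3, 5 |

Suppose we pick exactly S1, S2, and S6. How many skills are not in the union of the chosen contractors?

2

Union of S1, S2, S6 = {1, 4, 5, 6, 7, 8, 9}.
Not covered: 2, 3 — 2 skills.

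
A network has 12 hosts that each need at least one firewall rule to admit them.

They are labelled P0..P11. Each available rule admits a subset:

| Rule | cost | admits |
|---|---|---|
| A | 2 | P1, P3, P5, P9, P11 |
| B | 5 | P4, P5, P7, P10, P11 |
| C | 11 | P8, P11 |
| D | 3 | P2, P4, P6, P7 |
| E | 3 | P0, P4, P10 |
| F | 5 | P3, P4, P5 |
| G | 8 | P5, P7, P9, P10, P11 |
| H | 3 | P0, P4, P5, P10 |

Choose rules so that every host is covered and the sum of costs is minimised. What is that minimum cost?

A, C, D, H together cover every host (A ∪ C ∪ D ∪ H = {P0, P1, P2, P3, P4, P5, P6, P7, P8, P9, P10, P11}); total cost 2 + 11 + 3 + 3 = 19.
No covering selection has total cost below 19.

19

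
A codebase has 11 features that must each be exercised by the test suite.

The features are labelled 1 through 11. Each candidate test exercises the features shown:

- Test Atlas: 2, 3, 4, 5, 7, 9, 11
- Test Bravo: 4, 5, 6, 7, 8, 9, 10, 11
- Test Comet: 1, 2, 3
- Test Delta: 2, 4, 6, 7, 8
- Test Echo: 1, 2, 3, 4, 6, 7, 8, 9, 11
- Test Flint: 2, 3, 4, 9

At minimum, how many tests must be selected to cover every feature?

Bravo and Echo together: Bravo ∪ Echo = {1, 2, 3, 4, 5, 6, 7, 8, 9, 10, 11} — every feature is covered.
No single test has all 11 features (the largest, Echo, has 9), so 2 is optimal.

2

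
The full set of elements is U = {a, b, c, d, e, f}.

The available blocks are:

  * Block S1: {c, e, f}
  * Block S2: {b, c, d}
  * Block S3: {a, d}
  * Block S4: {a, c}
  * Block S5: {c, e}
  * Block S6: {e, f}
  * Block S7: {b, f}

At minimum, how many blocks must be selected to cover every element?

Take {S1, S2, S4}. Their union is {a, b, c, d, e, f}, which is all 6 elements.
No 2 of the 7 blocks cover everything (all 21 combinations miss at least one element), so 3 is optimal.

3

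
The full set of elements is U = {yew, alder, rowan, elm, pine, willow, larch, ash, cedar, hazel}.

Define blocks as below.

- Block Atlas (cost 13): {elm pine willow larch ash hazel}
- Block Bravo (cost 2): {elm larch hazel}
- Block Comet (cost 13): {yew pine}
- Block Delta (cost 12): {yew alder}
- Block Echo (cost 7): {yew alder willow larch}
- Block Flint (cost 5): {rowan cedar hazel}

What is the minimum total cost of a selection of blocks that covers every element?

25

Atlas, Echo, Flint together cover every element (Atlas ∪ Echo ∪ Flint = {yew, alder, rowan, elm, pine, willow, larch, ash, cedar, hazel}); total cost 13 + 7 + 5 = 25.
The greedy pick Bravo, Echo, Flint, Atlas costs 27; no covering selection beats 25.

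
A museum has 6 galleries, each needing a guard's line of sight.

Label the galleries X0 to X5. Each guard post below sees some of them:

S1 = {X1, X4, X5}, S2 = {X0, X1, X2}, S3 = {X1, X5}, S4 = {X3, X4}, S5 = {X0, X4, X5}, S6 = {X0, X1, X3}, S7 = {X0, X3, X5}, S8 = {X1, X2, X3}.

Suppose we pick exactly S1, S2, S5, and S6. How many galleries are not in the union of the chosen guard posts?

0

Union of S1, S2, S5, S6 = {X0, X1, X2, X3, X4, X5} — that's every gallery, so 0 are uncovered.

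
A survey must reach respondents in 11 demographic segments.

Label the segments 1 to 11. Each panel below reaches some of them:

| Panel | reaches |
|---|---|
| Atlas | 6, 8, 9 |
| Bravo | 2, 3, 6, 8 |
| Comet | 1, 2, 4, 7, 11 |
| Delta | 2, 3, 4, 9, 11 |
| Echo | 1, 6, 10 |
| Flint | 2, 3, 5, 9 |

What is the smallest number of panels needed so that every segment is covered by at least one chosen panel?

4

Take {Bravo, Comet, Echo, Flint}. Their union is {1, 2, 3, 4, 5, 6, 7, 8, 9, 10, 11}, which is all 11 segments.
No 3 of the 6 panels cover everything (all 20 combinations miss at least one segment), so 4 is optimal.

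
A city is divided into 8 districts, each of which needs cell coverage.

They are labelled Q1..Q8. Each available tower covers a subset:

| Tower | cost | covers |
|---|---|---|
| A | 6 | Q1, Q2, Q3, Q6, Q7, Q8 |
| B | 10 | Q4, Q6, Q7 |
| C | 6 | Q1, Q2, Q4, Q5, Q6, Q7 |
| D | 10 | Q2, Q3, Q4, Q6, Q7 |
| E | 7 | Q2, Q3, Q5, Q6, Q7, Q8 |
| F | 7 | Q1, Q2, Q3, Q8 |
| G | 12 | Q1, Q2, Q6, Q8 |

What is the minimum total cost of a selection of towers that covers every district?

A, C together cover every district (A ∪ C = {Q1, Q2, Q3, Q4, Q5, Q6, Q7, Q8}); total cost 6 + 6 = 12.
No covering selection has total cost below 12.

12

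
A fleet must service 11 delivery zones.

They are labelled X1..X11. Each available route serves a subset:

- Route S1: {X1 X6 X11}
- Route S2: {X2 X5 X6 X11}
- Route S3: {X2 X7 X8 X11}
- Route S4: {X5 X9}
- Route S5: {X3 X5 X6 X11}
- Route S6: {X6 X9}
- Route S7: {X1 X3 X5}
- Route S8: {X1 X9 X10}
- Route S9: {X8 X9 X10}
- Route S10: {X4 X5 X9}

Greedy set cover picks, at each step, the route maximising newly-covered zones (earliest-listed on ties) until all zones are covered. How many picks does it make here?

5

Greedy: pick S2 (covers 4 new) → pick S8 (covers 3 new) → pick S3 (covers 2 new) → pick S5 (covers 1 new) → pick S10 (covers 1 new). Total picks: 5.
(The true minimum cover uses only 4 routes, so greedy is not optimal here.)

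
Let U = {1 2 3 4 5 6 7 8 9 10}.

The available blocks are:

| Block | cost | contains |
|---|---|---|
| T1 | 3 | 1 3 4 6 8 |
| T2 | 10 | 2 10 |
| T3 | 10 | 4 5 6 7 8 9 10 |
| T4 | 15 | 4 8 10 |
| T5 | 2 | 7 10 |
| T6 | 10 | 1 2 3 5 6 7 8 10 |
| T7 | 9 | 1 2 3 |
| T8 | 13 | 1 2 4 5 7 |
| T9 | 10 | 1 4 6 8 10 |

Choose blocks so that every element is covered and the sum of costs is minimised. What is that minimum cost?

T3, T7 together cover every element (T3 ∪ T7 = {1, 2, 3, 4, 5, 6, 7, 8, 9, 10}); total cost 10 + 9 = 19.
The greedy pick T1, T5, T3, T7 costs 24; no covering selection beats 19.

19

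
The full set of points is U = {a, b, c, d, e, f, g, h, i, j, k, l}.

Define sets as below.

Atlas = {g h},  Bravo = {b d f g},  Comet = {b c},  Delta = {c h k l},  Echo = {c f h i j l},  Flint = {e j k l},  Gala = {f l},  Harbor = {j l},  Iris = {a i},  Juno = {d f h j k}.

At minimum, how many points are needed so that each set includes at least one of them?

4

Take T = {a, b, h, l}. Each listed set contains at least one of these, so T is a hitting set of size 4.
The sets Atlas, Comet, Flint, Iris are pairwise disjoint, so any hitting set needs a separate point for each — at least 4. Hence 4 is optimal.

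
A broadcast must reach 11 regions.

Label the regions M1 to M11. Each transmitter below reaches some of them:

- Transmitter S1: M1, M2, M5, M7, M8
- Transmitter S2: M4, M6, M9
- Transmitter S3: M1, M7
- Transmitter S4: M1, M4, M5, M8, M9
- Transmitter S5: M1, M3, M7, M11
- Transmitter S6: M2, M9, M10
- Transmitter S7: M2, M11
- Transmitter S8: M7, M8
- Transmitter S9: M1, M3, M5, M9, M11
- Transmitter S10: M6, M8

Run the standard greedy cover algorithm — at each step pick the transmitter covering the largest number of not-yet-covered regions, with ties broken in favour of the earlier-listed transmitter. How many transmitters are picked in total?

Greedy: pick S1 (covers 5 new) → pick S2 (covers 3 new) → pick S5 (covers 2 new) → pick S6 (covers 1 new). Total picks: 4.

4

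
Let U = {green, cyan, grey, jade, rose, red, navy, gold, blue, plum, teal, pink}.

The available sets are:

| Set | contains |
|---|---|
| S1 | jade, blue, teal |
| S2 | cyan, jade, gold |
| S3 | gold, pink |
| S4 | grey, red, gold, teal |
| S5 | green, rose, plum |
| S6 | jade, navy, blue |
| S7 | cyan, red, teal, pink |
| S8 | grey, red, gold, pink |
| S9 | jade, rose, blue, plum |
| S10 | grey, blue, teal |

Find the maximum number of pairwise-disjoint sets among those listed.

S1, S3, S5 are pairwise disjoint (S1={jade,blue,teal}; S3={gold,pink}; S5={green,rose,plum}).
Every remaining set overlaps one of these, and no 4 of the listed sets are pairwise disjoint, so 3 is the maximum.

3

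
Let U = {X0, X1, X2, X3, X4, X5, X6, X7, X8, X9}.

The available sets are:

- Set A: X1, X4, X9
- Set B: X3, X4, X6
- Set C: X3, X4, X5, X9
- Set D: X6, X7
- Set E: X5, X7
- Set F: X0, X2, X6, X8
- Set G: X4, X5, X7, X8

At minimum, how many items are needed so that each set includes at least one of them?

3

H = {X6, X7, X9} meets every set (each contains at least one member of H), and |H| = 3.
The sets A, E, F are pairwise disjoint, so any hitting set needs a separate item for each — at least 3. Hence 3 is optimal.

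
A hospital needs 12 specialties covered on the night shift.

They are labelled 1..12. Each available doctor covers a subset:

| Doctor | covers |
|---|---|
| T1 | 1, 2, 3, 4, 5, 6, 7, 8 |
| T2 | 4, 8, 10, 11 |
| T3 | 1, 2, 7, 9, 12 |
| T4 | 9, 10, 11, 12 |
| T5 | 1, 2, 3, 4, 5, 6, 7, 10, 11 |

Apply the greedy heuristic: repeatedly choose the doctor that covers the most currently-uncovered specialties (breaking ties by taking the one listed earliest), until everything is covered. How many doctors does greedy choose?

Greedy: pick T5 (covers 9 new) → pick T3 (covers 2 new) → pick T1 (covers 1 new). Total picks: 3.
(The true minimum cover uses only 2 doctors, so greedy is not optimal here.)

3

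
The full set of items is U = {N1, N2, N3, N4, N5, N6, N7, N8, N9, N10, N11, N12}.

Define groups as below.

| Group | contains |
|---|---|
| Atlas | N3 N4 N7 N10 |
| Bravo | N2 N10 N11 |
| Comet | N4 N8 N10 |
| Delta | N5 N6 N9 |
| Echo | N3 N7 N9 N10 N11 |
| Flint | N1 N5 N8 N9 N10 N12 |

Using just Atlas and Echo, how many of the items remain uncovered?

Union of Atlas, Echo = {N3, N4, N7, N9, N10, N11}.
Not covered: N1, N2, N5, N6, N8, N12 — 6 items.

6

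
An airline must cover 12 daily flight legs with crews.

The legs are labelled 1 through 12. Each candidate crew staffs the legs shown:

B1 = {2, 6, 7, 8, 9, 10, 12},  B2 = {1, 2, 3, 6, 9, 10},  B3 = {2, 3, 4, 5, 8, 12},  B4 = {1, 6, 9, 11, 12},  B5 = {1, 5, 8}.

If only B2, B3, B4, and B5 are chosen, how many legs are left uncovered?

Union of B2, B3, B4, B5 = {1, 2, 3, 4, 5, 6, 8, 9, 10, 11, 12}.
Not covered: 7 — 1 leg.

1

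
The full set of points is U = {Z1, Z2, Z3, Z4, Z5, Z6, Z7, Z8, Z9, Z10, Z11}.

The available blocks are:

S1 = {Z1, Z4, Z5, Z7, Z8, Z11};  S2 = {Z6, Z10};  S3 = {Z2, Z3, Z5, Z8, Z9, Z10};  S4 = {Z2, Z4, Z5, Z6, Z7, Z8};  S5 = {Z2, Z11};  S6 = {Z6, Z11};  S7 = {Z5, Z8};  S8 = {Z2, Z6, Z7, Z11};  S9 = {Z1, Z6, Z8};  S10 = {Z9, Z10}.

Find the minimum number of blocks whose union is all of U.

3

S1 and S3 and S8 together: S1 ∪ S3 ∪ S8 = {Z1, Z2, Z3, Z4, Z5, Z6, Z7, Z8, Z9, Z10, Z11} — every point is covered.
Only S3 contains Z3, so S3 is forced; the remaining 5 points need at least 2 more blocks (each remaining block adds at most 4) — so at least 3 blocks are needed, and 3 is optimal.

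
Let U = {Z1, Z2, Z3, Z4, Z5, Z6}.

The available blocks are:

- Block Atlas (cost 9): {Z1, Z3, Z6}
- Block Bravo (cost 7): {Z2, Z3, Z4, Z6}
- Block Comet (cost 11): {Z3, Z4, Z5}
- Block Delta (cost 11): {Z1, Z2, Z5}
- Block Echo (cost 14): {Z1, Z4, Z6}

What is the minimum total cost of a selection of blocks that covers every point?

18

Bravo, Delta together cover every point (Bravo ∪ Delta = {Z1, Z2, Z3, Z4, Z5, Z6}); total cost 7 + 11 = 18.
No covering selection has total cost below 18.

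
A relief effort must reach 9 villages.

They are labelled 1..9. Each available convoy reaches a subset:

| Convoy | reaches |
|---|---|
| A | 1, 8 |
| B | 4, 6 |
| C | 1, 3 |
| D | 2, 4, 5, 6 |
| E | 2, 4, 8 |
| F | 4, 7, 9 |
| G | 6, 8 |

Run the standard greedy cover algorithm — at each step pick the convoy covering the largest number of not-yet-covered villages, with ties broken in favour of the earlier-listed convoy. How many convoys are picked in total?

4

Greedy: pick D (covers 4 new) → pick A (covers 2 new) → pick F (covers 2 new) → pick C (covers 1 new). Total picks: 4.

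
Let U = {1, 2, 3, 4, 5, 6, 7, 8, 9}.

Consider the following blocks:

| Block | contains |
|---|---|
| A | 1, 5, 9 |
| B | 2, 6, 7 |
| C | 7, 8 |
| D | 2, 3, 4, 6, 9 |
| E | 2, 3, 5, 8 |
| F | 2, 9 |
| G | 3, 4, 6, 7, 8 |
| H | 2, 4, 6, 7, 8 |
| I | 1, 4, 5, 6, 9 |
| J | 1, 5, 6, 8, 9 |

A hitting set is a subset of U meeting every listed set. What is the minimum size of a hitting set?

T = {1, 2, 8} meets every block (each contains at least one member of T), and |T| = 3.
No choice of 2 elements meets every block, so 3 is the minimum.

3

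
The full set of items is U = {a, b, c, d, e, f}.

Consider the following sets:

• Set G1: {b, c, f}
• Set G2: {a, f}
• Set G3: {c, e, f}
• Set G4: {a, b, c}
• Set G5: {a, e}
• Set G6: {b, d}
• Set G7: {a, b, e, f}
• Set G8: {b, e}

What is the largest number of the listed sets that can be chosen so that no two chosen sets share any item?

G2, G8 are pairwise disjoint (G2={a,f}; G8={b,e}).
Every remaining set overlaps one of these, and no 3 of the listed sets are pairwise disjoint, so 2 is the maximum.

2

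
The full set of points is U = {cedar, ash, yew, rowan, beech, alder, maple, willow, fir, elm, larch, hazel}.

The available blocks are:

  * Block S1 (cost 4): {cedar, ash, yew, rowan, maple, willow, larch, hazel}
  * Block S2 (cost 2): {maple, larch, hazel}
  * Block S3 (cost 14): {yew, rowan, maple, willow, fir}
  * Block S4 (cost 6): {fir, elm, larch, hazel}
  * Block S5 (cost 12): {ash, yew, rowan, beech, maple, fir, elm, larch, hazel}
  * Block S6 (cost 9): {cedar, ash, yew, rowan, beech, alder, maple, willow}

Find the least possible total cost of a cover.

15

S4, S6 together cover every point (S4 ∪ S6 = {cedar, ash, yew, rowan, beech, alder, maple, willow, fir, elm, larch, hazel}); total cost 6 + 9 = 15.
The greedy pick S1, S4, S6 costs 19; no covering selection beats 15.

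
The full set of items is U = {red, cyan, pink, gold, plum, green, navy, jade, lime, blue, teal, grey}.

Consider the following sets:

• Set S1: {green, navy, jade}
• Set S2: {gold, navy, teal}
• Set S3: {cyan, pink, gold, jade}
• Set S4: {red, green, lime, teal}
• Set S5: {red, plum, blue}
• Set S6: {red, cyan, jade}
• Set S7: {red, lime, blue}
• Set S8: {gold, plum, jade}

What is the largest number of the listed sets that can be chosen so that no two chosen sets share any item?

2

S1, S7 are pairwise disjoint (S1={green,navy,jade}; S7={red,lime,blue}).
Every remaining set overlaps one of these, and no 3 of the listed sets are pairwise disjoint, so 2 is the maximum.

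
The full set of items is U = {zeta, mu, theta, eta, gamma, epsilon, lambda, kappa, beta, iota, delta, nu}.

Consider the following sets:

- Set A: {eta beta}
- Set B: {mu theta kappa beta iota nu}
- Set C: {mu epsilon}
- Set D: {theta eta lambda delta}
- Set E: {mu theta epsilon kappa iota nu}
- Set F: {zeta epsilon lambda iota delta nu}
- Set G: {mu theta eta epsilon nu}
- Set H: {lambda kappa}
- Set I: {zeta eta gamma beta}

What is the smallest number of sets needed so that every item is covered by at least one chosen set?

Take {D, E, I}. Their union is {zeta, mu, theta, eta, gamma, epsilon, lambda, kappa, beta, iota, delta, nu}, which is all 12 items.
Only I contains gamma, so I is forced; the remaining 8 items need at least 2 more sets (each remaining set adds at most 6) — so at least 3 sets are needed, and 3 is optimal.

3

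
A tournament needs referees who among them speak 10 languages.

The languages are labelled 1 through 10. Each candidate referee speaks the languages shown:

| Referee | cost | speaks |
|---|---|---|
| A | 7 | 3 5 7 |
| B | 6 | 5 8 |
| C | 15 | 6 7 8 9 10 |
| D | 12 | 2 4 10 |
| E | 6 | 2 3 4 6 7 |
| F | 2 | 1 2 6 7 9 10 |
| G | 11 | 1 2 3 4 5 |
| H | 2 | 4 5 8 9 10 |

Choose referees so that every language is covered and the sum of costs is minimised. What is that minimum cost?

E, F, H together cover every language (E ∪ F ∪ H = {1, 2, 3, 4, 5, 6, 7, 8, 9, 10}); total cost 6 + 2 + 2 = 10.
No covering selection has total cost below 10.

10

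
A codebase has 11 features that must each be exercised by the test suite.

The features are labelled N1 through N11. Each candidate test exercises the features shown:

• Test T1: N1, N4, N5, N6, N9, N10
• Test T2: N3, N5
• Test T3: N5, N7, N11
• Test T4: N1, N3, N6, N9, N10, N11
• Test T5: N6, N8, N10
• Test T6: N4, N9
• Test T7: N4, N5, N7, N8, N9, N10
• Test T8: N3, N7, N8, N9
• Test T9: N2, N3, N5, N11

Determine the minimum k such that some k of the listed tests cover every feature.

T1 and T7 and T9 together: T1 ∪ T7 ∪ T9 = {N1, N2, N3, N4, N5, N6, N7, N8, N9, N10, N11} — every feature is covered.
Only T9 contains N2, so T9 is forced; the remaining 7 features need at least 2 more tests (each remaining test adds at most 5) — so at least 3 tests are needed, and 3 is optimal.

3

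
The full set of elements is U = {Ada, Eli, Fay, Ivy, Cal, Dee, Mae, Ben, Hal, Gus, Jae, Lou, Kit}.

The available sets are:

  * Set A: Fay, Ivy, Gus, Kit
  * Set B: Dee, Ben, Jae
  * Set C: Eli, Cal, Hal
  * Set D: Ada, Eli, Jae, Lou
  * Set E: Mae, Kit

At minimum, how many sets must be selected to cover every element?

5

A, B, C, D, and E cover everything between them: the union {Ada, Eli, Fay, Ivy, Cal, Dee, Mae, Ben, Hal, Gus, Jae, Lou, Kit} is all of U.
No 4 of the 5 sets cover everything (all 5 combinations miss at least one element), so 5 is optimal.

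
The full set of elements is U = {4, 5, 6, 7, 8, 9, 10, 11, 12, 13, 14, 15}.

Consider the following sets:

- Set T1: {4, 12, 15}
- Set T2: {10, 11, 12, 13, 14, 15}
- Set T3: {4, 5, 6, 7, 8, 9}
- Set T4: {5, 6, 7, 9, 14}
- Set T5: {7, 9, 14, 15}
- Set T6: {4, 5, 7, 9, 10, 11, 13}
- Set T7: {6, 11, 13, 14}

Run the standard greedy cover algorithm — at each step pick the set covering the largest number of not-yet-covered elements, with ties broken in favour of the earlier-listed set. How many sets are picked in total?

3

Greedy: pick T6 (covers 7 new) → pick T2 (covers 3 new) → pick T3 (covers 2 new). Total picks: 3.
(The true minimum cover uses only 2 sets, so greedy is not optimal here.)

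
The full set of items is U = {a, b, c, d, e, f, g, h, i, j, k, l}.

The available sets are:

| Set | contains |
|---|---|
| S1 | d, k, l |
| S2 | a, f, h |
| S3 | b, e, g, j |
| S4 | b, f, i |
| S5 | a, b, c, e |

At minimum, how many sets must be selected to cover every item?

5

Take {S1, S2, S3, S4, S5}. Their union is {a, b, c, d, e, f, g, h, i, j, k, l}, which is all 12 items.
No 4 of the 5 sets cover everything (all 5 combinations miss at least one item), so 5 is optimal.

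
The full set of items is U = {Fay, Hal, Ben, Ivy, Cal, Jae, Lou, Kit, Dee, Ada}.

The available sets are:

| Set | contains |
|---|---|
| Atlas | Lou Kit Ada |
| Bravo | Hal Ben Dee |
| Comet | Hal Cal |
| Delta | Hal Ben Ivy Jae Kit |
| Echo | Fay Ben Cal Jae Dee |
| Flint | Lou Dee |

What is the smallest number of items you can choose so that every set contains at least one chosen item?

3

H = {Hal, Cal, Lou} meets every set (each contains at least one member of H), and |H| = 3.
No choice of 2 items meets every set, so 3 is the minimum.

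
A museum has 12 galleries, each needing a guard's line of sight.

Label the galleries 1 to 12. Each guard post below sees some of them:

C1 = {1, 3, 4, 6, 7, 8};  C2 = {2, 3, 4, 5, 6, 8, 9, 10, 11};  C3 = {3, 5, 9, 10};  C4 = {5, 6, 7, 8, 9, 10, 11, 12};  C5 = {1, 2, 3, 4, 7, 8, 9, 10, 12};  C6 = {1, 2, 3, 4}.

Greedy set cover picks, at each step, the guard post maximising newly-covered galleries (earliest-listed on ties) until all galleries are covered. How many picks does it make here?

2

Greedy: pick C2 (covers 9 new) → pick C5 (covers 3 new). Total picks: 2.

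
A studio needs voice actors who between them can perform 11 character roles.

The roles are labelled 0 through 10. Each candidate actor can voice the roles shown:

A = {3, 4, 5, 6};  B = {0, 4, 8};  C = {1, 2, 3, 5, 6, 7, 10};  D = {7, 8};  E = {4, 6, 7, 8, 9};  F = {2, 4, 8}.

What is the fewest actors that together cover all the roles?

3

B and C and E together: B ∪ C ∪ E = {0, 1, 2, 3, 4, 5, 6, 7, 8, 9, 10} — every role is covered.
Only B contains 0, so B is forced; the remaining 8 roles need at least 2 more actors (each remaining actor adds at most 7) — so at least 3 actors are needed, and 3 is optimal.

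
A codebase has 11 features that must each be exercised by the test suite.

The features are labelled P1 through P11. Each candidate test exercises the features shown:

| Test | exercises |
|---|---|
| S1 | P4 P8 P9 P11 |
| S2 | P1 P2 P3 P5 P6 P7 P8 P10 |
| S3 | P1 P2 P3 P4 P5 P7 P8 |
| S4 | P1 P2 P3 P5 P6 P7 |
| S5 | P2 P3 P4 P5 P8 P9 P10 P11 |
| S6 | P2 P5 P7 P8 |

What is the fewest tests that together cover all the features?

Take {S4, S5}. Their union is {P1, P2, P3, P4, P5, P6, P7, P8, P9, P10, P11}, which is all 11 features.
No single test has all 11 features (the largest, S2, has 8), so 2 is optimal.

2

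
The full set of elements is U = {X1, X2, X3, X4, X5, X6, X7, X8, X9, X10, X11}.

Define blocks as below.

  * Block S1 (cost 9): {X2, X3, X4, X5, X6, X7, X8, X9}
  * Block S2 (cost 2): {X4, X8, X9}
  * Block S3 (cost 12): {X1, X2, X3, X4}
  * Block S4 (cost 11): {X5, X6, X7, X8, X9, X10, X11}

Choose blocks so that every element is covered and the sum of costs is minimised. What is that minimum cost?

S3, S4 together cover every element (S3 ∪ S4 = {X1, X2, X3, X4, X5, X6, X7, X8, X9, X10, X11}); total cost 12 + 11 = 23.
The greedy pick S2, S1, S4, S3 costs 34; no covering selection beats 23.

23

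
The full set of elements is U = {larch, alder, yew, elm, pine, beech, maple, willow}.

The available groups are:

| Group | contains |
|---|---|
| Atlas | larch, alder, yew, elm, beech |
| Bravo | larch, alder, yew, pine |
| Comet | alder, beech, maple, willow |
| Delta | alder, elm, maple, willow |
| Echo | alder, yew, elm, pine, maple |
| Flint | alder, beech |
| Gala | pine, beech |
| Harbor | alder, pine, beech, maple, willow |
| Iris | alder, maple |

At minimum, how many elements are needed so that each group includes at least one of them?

2

Take H = {alder, pine}. Each listed group contains at least one of these, so H is a hitting set of size 2.
The groups Delta, Gala are pairwise disjoint, so any hitting set needs a separate element for each — at least 2. Hence 2 is optimal.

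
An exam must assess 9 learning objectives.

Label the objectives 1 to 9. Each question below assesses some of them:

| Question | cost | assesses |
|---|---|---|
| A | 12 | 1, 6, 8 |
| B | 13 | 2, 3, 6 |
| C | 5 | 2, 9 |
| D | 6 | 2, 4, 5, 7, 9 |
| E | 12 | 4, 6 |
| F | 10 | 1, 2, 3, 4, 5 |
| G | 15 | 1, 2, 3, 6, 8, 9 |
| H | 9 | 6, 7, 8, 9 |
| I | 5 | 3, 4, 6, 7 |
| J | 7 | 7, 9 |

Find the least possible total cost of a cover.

F, H together cover every objective (F ∪ H = {1, 2, 3, 4, 5, 6, 7, 8, 9}); total cost 10 + 9 = 19.
The greedy pick D, I, A costs 23; no covering selection beats 19.

19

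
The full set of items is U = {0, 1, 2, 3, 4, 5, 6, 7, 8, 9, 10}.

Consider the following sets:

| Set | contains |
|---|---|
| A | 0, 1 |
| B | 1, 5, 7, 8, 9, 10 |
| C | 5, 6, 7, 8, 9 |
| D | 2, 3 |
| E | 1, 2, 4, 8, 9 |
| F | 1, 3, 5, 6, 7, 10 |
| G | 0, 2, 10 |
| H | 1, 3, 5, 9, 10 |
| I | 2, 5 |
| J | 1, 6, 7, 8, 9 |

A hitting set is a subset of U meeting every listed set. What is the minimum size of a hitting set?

Take T = {1, 2, 7}. Each listed set contains at least one of these, so T is a hitting set of size 3.
The sets A, C, D are pairwise disjoint, so any hitting set needs a separate item for each — at least 3. Hence 3 is optimal.

3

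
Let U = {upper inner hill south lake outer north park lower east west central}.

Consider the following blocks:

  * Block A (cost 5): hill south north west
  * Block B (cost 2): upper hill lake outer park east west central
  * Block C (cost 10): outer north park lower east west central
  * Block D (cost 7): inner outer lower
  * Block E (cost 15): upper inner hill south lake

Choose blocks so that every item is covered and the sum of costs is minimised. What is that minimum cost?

14

A, B, D together cover every item (A ∪ B ∪ D = {upper, inner, hill, south, lake, outer, north, park, lower, east, west, central}); total cost 5 + 2 + 7 = 14.
No covering selection has total cost below 14.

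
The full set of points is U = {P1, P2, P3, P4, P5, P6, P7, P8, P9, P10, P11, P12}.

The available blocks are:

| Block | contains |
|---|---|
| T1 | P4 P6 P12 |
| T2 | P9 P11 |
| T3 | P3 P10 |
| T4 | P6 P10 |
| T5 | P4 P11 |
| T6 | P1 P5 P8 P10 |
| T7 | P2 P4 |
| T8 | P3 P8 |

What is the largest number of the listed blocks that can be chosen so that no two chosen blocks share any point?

4

T2, T4, T7, T8 are pairwise disjoint (T2={P9,P11}; T4={P6,P10}; T7={P2,P4}; T8={P3,P8}).
Every remaining block overlaps one of these, and no 5 of the listed blocks are pairwise disjoint, so 4 is the maximum.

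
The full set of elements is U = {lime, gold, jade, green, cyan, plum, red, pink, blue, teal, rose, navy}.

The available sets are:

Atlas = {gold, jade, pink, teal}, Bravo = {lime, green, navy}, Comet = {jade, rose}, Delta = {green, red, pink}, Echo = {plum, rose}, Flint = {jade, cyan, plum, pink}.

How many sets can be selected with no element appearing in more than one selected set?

3

Atlas, Bravo, Echo are pairwise disjoint (Atlas={gold,jade,pink,teal}; Bravo={lime,green,navy}; Echo={plum,rose}).
Every remaining set overlaps one of these, and no 4 of the listed sets are pairwise disjoint, so 3 is the maximum.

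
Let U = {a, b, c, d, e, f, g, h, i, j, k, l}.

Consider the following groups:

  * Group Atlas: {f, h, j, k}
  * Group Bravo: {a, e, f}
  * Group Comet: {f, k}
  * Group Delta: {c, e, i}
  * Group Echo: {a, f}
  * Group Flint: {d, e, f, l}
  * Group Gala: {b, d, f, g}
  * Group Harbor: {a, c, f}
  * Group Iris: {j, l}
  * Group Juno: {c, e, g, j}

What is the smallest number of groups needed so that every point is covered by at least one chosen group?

5

Atlas, Delta, Flint, Gala, and Harbor cover everything between them: the union {a, b, c, d, e, f, g, h, i, j, k, l} is all of U.
No 4 of the 10 groups cover everything (all 210 combinations miss at least one point), so 5 is optimal.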